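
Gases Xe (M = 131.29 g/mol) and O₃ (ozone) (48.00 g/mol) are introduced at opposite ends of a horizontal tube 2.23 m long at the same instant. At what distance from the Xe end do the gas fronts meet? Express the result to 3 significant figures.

The fronts meet when d_Xe + d_O₃ = L with d_Xe/d_O₃ = √(M_O₃/M_Xe) (Graham's law). Here √(M_O₃/M_Xe) = √(48.00/131.29) = 0.6047.
With d_Xe + d_O₃ = 2.23 m, d_O₃ = 2.23/(1 + 0.6047) = 1.390 m.
d_Xe = 2.23 − 1.390 = 0.840 m.

0.840 m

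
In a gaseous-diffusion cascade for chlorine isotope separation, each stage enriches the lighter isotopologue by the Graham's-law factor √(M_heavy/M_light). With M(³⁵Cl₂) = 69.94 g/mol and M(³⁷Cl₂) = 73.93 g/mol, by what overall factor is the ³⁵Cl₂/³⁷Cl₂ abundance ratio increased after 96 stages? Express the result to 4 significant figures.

Overall factor = α^96 with α = √(73.93/69.94), i.e. (73.93/69.94)^(96/2).
= 1.05705^48 = 14.34.

14.34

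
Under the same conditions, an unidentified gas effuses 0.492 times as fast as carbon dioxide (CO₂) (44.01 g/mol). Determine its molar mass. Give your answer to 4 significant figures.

Graham's law gives rate_X/rate_CO₂ = √(M_CO₂/M_X).
0.492 = √(44.01/M_X)
M_X = 44.01 / 0.492² = 44.01 / 0.2421 = 181.8 g/mol

181.8 g/mol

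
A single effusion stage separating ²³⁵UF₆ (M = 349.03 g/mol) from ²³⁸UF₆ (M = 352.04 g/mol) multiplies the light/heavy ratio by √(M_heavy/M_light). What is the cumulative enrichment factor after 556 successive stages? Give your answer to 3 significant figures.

10.9

After 556 stages the ratio has grown by (√(352.04/349.03))^556 = (352.04/349.03)^(556/2).
= 1.00862^278 = 10.9.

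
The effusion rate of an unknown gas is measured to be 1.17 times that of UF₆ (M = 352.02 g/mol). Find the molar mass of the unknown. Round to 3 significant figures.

By Graham's law, rate_X/rate_UF₆ = √(M_UF₆/M_X).
1.17 = √(352.02/M_X)
M_X = 352.02 / 1.17² = 352.02 / 1.369 = 257 g/mol

257 g/mol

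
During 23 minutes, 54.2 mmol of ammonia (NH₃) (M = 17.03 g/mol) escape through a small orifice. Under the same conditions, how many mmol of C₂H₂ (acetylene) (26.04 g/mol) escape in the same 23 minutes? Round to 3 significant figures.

43.8 mmol

From Graham's law, rate_C₂H₂/rate_NH₃ = √(M_NH₃/M_C₂H₂) = √(17.03/26.04) = √0.6540 = 0.8087.
So the amount for C₂H₂ is 54.2 × 0.8087 = 43.8 mmol.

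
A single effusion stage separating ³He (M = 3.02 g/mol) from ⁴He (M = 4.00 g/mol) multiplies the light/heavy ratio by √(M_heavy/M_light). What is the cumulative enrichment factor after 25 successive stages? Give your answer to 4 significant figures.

33.55

Overall factor = α^25 with α = √(4.00/3.02), i.e. (4.00/3.02)^(25/2).
= 1.32450^(25/2) = 33.55.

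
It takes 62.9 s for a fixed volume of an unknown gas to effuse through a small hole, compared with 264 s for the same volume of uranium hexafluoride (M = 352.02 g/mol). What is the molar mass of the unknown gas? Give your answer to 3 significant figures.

20.0 g/mol

By Graham's law, t_X/t_UF₆ = √(M_X/M_UF₆).
62.9/264 = 0.2383 = √(M_X/352.02)
M_X = 352.02 × 0.2383² = 352.02 × 0.05677 = 20.0 g/mol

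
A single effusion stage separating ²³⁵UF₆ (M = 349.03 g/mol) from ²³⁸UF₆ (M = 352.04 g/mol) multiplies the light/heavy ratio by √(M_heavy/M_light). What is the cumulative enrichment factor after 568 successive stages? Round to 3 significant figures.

Each stage multiplies the ratio by α = √(352.04/349.03), so after 568 stages the overall factor is α^568 = (352.04/349.03)^(568/2).
= 1.00862^284 = 11.5.

11.5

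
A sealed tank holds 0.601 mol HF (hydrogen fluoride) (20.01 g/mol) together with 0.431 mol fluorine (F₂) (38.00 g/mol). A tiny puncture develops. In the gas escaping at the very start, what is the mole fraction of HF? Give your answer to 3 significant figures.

Rate_i ∝ x_i/√M_i (Graham's law weighted by mole fraction), so the effusate composition follows n_i/√M_i.
x_HF(eff) = (n_HF/√M_HF) / (n_HF/√M_HF + n_F₂/√M_F₂)
= (0.601/√20.01) / (0.601/√20.01 + 0.431/√38.00) = 0.1344/(0.1344 + 0.06992) = 0.658.

0.658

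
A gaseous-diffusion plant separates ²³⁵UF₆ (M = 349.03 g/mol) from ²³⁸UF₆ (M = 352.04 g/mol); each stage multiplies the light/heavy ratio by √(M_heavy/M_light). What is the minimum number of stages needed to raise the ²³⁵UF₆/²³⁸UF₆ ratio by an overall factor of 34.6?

Per stage α = (352.04/349.03)^(1/2) = 1.00862^0.5, giving ln α = 0.004293.
Need α^N ≥ 34.6 ⇒ N ≥ ln(34.6) / ln α = 3.544 / 0.004293 = 825.41.
Minimum whole number of stages: N = 826.

826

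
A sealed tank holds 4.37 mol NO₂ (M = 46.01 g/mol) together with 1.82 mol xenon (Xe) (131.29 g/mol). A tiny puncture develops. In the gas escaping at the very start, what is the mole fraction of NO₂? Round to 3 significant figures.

Effusion rate of each component ∝ n_i/√M_i (partial pressure × 1/√M).
So x_NO₂ in the escaping gas = (n_NO₂/√M_NO₂) / Σ(n_i/√M_i)
= (4.37/√46.01) / (4.37/√46.01 + 1.82/√131.29) = 0.6443/(0.6443 + 0.1588) = 0.802.

0.802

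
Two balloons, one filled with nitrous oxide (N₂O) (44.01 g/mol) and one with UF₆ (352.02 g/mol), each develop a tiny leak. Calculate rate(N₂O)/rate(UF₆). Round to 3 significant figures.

2.83

Since effusion rate ∝ 1/√M, rate_N₂O/rate_UF₆ = √(M_UF₆/M_N₂O) = √(352.02/44.01) = √7.999 = 2.83.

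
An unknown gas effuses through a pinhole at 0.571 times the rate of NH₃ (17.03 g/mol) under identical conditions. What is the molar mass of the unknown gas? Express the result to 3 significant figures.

52.2 g/mol

Graham's law gives rate_X/rate_NH₃ = √(M_NH₃/M_X).
0.571 = √(17.03/M_X)
M_X = 17.03 / 0.571² = 17.03 / 0.3260 = 52.2 g/mol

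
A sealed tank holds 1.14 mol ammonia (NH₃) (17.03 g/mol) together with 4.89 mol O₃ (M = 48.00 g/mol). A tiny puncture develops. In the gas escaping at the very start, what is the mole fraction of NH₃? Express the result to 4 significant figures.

Rate_i ∝ x_i/√M_i (Graham's law weighted by mole fraction), so the effusate composition follows n_i/√M_i.
Mole fraction of NH₃ in the effusate = (n_NH₃/√M_NH₃) / (n_NH₃/√M_NH₃ + n_O₃/√M_O₃)
= (1.14/√17.03) / (1.14/√17.03 + 4.89/√48.00) = 0.2762/(0.2762 + 0.7058) = 0.2813.

0.2813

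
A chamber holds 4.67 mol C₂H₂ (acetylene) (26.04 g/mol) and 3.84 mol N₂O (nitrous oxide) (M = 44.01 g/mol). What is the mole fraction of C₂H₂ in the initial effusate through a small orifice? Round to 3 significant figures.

0.613

The effusion rate of species i is ∝ p_i/√M_i ∝ n_i/√M_i.
So x_C₂H₂ in the escaping gas = (n_C₂H₂/√M_C₂H₂) / Σ(n_i/√M_i)
= (4.67/√26.04) / (4.67/√26.04 + 3.84/√44.01) = 0.9152/(0.9152 + 0.5788) = 0.613.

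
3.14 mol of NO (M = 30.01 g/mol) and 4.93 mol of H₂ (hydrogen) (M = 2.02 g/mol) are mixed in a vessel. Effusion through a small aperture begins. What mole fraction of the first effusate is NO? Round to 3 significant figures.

Rate_i ∝ x_i/√M_i (Graham's law weighted by mole fraction), so the effusate composition follows n_i/√M_i.
Mole fraction of NO in the effusate = (n_NO/√M_NO) / (n_NO/√M_NO + n_H₂/√M_H₂)
= (3.14/√30.01) / (3.14/√30.01 + 4.93/√2.02) = 0.5732/(0.5732 + 3.469) = 0.142.

0.142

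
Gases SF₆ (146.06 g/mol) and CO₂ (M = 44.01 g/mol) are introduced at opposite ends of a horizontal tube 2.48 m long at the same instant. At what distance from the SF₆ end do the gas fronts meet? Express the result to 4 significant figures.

0.8789 m

Distances travelled in equal time are proportional to diffusion rates, so d_SF₆/d_CO₂ = √(M_CO₂/M_SF₆) = √(44.01/146.06) = 0.5489.
With d_SF₆ + d_CO₂ = 2.48 m, d_CO₂ = 2.48/(1 + 0.5489) = 1.601 m.
d_SF₆ = 2.48 − 1.601 = 0.8789 m.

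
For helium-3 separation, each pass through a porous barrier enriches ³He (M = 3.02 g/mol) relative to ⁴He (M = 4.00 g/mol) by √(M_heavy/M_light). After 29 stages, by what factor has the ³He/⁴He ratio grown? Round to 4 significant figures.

58.85

Overall factor = α^29 with α = √(4.00/3.02), i.e. (4.00/3.02)^(29/2).
= 1.32450^(29/2) = 58.85.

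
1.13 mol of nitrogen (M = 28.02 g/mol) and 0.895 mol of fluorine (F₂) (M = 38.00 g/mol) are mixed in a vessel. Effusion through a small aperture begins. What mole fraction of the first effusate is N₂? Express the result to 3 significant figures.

Each component's effusion rate ∝ (its partial pressure)·(1/√M) ∝ n_i/√M_i.
Mole fraction of N₂ in the effusate = (n_N₂/√M_N₂) / (n_N₂/√M_N₂ + n_F₂/√M_F₂)
= (1.13/√28.02) / (1.13/√28.02 + 0.895/√38.00) = 0.2135/(0.2135 + 0.1452) = 0.595.

0.595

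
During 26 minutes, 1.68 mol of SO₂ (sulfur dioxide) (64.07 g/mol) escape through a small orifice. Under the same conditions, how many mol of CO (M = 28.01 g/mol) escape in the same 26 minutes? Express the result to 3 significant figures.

2.54 mol

Graham's law gives rate_CO/rate_SO₂ = √(M_SO₂/M_CO) = √(64.07/28.01) = √2.287 = 1.512.
So the amount for CO is 1.68 × 1.512 = 2.54 mol.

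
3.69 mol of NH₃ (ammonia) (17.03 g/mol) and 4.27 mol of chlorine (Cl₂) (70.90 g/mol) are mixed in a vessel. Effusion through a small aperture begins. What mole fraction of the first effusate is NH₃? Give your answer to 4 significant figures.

0.6381

The effusion rate of species i is ∝ p_i/√M_i ∝ n_i/√M_i.
Mole fraction of NH₃ in the effusate = (n_NH₃/√M_NH₃) / (n_NH₃/√M_NH₃ + n_Cl₂/√M_Cl₂)
= (3.69/√17.03) / (3.69/√17.03 + 4.27/√70.90) = 0.8942/(0.8942 + 0.5071) = 0.6381.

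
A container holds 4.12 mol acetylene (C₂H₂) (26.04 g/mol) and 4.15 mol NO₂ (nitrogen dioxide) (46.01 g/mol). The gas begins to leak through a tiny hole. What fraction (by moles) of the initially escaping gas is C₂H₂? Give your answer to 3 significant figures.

Effusion rate of each component ∝ n_i/√M_i (partial pressure × 1/√M).
x_C₂H₂(eff) = (n_C₂H₂/√M_C₂H₂) / (n_C₂H₂/√M_C₂H₂ + n_NO₂/√M_NO₂)
= (4.12/√26.04) / (4.12/√26.04 + 4.15/√46.01) = 0.8074/(0.8074 + 0.6118) = 0.569.

0.569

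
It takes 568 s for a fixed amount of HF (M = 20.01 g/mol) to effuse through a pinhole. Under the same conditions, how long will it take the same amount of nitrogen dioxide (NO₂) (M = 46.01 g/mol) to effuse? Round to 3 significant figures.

Since effusion rate ∝ 1/√M, t_NO₂/t_HF = √(M_NO₂/M_HF) = √(46.01/20.01) = √2.299 = 1.516.
So the time for NO₂ is 568 × 1.516 = 861 s.

861 s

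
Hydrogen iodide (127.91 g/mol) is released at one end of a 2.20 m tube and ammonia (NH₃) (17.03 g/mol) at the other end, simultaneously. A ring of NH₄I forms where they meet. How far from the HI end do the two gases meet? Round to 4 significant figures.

0.5881 m

The fronts meet when d_HI + d_NH₃ = L with d_HI/d_NH₃ = √(M_NH₃/M_HI) (Graham's law). Here √(M_NH₃/M_HI) = √(17.03/127.91) = 0.3649.
With d_HI + d_NH₃ = 2.20 m, d_NH₃ = 2.20/(1 + 0.3649) = 1.612 m.
d_HI = 2.20 − 1.612 = 0.5881 m.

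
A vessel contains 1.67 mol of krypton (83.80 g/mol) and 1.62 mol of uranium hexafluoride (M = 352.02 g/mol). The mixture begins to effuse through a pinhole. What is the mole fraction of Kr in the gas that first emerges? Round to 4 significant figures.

0.6787

The effusion rate of species i is ∝ p_i/√M_i ∝ n_i/√M_i.
So x_Kr in the escaping gas = (n_Kr/√M_Kr) / Σ(n_i/√M_i)
= (1.67/√83.80) / (1.67/√83.80 + 1.62/√352.02) = 0.1824/(0.1824 + 0.08634) = 0.6787.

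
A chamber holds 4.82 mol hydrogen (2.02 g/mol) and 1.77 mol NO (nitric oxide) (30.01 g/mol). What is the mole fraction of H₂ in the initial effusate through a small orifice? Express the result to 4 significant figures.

0.9130

Each component's effusion rate ∝ (its partial pressure)·(1/√M) ∝ n_i/√M_i.
Mole fraction of H₂ in the effusate = (n_H₂/√M_H₂) / (n_H₂/√M_H₂ + n_NO/√M_NO)
= (4.82/√2.02) / (4.82/√2.02 + 1.77/√30.01) = 3.391/(3.391 + 0.3231) = 0.9130.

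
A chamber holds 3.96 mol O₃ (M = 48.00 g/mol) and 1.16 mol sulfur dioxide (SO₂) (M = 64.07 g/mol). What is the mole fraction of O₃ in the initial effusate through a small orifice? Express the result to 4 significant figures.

Rate_i ∝ x_i/√M_i (Graham's law weighted by mole fraction), so the effusate composition follows n_i/√M_i.
So x_O₃ in the escaping gas = (n_O₃/√M_O₃) / Σ(n_i/√M_i)
= (3.96/√48.00) / (3.96/√48.00 + 1.16/√64.07) = 0.5716/(0.5716 + 0.1449) = 0.7977.

0.7977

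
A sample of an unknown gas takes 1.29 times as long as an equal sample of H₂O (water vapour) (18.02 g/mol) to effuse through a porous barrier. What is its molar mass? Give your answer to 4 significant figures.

29.99 g/mol

By Graham's law, t_X/t_H₂O = √(M_X/M_H₂O).
1.29 = √(M_X/18.02)
M_X = 18.02 × 1.29² = 18.02 × 1.664 = 29.99 g/mol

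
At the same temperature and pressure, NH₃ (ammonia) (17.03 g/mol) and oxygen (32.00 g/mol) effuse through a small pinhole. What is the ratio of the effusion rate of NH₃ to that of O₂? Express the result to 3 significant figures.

Using Graham's law: rate_NH₃/rate_O₂ = √(M_O₂/M_NH₃) = √(32.00/17.03) = √1.879 = 1.37.

1.37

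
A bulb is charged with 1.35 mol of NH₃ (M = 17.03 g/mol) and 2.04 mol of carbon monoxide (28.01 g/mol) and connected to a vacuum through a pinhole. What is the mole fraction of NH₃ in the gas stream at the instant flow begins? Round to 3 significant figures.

0.459

Rate_i ∝ x_i/√M_i (Graham's law weighted by mole fraction), so the effusate composition follows n_i/√M_i.
So x_NH₃ in the escaping gas = (n_NH₃/√M_NH₃) / Σ(n_i/√M_i)
= (1.35/√17.03) / (1.35/√17.03 + 2.04/√28.01) = 0.3271/(0.3271 + 0.3855) = 0.459.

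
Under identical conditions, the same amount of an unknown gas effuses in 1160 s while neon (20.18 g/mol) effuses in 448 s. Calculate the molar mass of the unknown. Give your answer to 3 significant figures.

Graham's law gives t_X/t_Ne = √(M_X/M_Ne).
1160/448 = 2.589 = √(M_X/20.18)
M_X = 20.18 × 2.589² = 20.18 × 6.704 = 135 g/mol

135 g/mol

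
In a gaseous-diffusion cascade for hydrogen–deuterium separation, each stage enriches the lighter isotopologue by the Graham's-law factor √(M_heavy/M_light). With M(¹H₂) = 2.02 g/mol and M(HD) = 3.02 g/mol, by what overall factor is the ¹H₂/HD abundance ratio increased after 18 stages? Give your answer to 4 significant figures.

After 18 stages the ratio has grown by (√(3.02/2.02))^18 = (3.02/2.02)^(18/2).
= 1.49505^9 = 37.32.

37.32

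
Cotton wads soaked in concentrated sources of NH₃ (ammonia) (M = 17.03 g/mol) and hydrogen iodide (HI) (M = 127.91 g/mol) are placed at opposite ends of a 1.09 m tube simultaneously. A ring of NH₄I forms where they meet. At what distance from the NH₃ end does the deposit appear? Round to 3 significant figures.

0.799 m

In equal time, each gas travels a distance ∝ its rate ∝ 1/√M, so d_NH₃/d_HI = √(M_HI/M_NH₃) = √(127.91/17.03) = 2.741.
With d_NH₃ + d_HI = 1.09 m, d_HI = 1.09/(1 + 2.741) = 0.2914 m.
d_NH₃ = 1.09 − 0.2914 = 0.799 m.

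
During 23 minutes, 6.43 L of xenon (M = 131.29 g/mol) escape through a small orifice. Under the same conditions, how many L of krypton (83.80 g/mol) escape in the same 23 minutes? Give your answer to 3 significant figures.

8.05 L

Using Graham's law: rate_Kr/rate_Xe = √(M_Xe/M_Kr) = √(131.29/83.80) = √1.567 = 1.252.
So the volume for Kr is 6.43 × 1.252 = 8.05 L.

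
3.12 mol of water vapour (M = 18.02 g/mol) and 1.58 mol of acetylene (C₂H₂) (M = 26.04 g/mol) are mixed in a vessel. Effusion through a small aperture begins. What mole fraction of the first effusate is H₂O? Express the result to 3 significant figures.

The effusion rate of species i is ∝ p_i/√M_i ∝ n_i/√M_i.
So x_H₂O in the escaping gas = (n_H₂O/√M_H₂O) / Σ(n_i/√M_i)
= (3.12/√18.02) / (3.12/√18.02 + 1.58/√26.04) = 0.7350/(0.7350 + 0.3096) = 0.704.

0.704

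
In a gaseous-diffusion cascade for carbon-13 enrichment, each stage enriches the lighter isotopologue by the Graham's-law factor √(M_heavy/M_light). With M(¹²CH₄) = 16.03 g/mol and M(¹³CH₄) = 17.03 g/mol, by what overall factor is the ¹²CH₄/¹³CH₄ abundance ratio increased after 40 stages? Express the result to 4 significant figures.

The single-stage factor is √(M_heavy/M_light), so 40 stages give [√(17.03/16.03)]^40 = (17.03/16.03)^(40/2).
= 1.06238^20 = 3.354.

3.354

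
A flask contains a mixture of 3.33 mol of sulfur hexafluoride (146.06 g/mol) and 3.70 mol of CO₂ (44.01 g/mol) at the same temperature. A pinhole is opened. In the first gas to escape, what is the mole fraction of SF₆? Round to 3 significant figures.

0.331

Each component's effusion rate ∝ (its partial pressure)·(1/√M) ∝ n_i/√M_i.
Mole fraction of SF₆ in the effusate = (n_SF₆/√M_SF₆) / (n_SF₆/√M_SF₆ + n_CO₂/√M_CO₂)
= (3.33/√146.06) / (3.33/√146.06 + 3.70/√44.01) = 0.2755/(0.2755 + 0.5577) = 0.331.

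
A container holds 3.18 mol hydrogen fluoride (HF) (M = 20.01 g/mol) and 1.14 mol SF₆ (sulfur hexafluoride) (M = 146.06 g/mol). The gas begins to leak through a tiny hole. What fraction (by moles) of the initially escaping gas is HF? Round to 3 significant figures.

Effusion rate of each component ∝ n_i/√M_i (partial pressure × 1/√M).
So x_HF in the escaping gas = (n_HF/√M_HF) / Σ(n_i/√M_i)
= (3.18/√20.01) / (3.18/√20.01 + 1.14/√146.06) = 0.7109/(0.7109 + 0.09433) = 0.883.

0.883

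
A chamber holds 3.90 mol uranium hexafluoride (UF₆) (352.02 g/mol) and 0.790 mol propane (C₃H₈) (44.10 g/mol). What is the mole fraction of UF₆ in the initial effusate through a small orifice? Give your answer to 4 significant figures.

Each component's effusion rate ∝ (its partial pressure)·(1/√M) ∝ n_i/√M_i.
x_UF₆(eff) = (n_UF₆/√M_UF₆) / (n_UF₆/√M_UF₆ + n_C₃H₈/√M_C₃H₈)
= (3.90/√352.02) / (3.90/√352.02 + 0.790/√44.10) = 0.2079/(0.2079 + 0.1190) = 0.6360.

0.6360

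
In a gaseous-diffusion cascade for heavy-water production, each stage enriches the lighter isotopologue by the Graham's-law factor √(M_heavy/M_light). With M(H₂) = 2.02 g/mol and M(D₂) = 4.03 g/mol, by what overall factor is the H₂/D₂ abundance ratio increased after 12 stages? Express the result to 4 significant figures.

63.06

After 12 stages the ratio has grown by (√(4.03/2.02))^12 = (4.03/2.02)^(12/2).
= 1.99505^6 = 63.06.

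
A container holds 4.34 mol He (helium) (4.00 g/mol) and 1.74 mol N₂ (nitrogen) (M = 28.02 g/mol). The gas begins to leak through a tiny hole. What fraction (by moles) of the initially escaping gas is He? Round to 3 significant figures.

Effusion rate of each component ∝ n_i/√M_i (partial pressure × 1/√M).
x_He(eff) = (n_He/√M_He) / (n_He/√M_He + n_N₂/√M_N₂)
= (4.34/√4.00) / (4.34/√4.00 + 1.74/√28.02) = 2.170/(2.170 + 0.3287) = 0.868.

0.868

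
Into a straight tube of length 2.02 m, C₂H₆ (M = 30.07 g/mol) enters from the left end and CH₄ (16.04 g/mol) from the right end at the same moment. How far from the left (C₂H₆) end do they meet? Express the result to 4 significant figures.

0.8526 m

Graham's law gives d_C₂H₆/d_CH₄ = rate_C₂H₆/rate_CH₄ = √(M_CH₄/M_C₂H₆) = √(16.04/30.07) = 0.7304.
With d_C₂H₆ + d_CH₄ = 2.02 m, d_CH₄ = 2.02/(1 + 0.7304) = 1.167 m.
d_C₂H₆ = 2.02 − 1.167 = 0.8526 m.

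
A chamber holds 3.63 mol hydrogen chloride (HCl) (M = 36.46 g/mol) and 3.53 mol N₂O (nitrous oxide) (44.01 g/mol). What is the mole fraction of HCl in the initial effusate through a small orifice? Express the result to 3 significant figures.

0.530

Rate_i ∝ x_i/√M_i (Graham's law weighted by mole fraction), so the effusate composition follows n_i/√M_i.
So x_HCl in the escaping gas = (n_HCl/√M_HCl) / Σ(n_i/√M_i)
= (3.63/√36.46) / (3.63/√36.46 + 3.53/√44.01) = 0.6012/(0.6012 + 0.5321) = 0.530.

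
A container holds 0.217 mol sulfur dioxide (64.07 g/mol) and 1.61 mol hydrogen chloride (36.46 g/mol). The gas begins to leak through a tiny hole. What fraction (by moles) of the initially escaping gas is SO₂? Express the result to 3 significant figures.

The effusion rate of species i is ∝ p_i/√M_i ∝ n_i/√M_i.
So x_SO₂ in the escaping gas = (n_SO₂/√M_SO₂) / Σ(n_i/√M_i)
= (0.217/√64.07) / (0.217/√64.07 + 1.61/√36.46) = 0.02711/(0.02711 + 0.2666) = 0.0923.

0.0923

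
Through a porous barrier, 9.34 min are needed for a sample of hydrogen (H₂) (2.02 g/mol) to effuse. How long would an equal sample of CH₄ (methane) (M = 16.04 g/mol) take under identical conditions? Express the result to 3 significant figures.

26.3 min

By Graham's law, t_CH₄/t_H₂ = √(M_CH₄/M_H₂) = √(16.04/2.02) = √7.941 = 2.818.
So the time for CH₄ is 9.34 × 2.818 = 26.3 min.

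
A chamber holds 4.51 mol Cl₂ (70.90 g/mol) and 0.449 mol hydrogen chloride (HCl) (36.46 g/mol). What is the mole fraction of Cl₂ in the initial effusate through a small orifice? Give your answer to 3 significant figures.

The effusion rate of species i is ∝ p_i/√M_i ∝ n_i/√M_i.
x_Cl₂(eff) = (n_Cl₂/√M_Cl₂) / (n_Cl₂/√M_Cl₂ + n_HCl/√M_HCl)
= (4.51/√70.90) / (4.51/√70.90 + 0.449/√36.46) = 0.5356/(0.5356 + 0.07436) = 0.878.

0.878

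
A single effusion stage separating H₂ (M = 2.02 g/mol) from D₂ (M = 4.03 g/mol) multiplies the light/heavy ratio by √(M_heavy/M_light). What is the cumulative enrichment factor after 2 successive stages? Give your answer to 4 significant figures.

1.995

Each stage multiplies the ratio by α = √(4.03/2.02), so after 2 stages the overall factor is α^2 = (4.03/2.02)^(2/2).
= 1.99505^1 = 1.995.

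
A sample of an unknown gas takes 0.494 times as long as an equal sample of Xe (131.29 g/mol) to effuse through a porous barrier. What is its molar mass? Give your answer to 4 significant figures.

From Graham's law, t_X/t_Xe = √(M_X/M_Xe).
0.494 = √(M_X/131.29)
M_X = 131.29 × 0.494² = 131.29 × 0.2440 = 32.04 g/mol

32.04 g/mol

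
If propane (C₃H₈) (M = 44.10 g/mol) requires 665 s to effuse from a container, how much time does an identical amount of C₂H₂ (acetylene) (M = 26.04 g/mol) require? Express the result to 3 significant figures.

511 s

By Graham's law, t_C₂H₂/t_C₃H₈ = √(M_C₂H₂/M_C₃H₈) = √(26.04/44.10) = √0.5905 = 0.7684.
So the time for C₂H₂ is 665 × 0.7684 = 511 s.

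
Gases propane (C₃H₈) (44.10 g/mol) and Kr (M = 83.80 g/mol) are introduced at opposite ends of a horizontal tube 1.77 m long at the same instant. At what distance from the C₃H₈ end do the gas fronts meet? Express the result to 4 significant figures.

Graham's law gives d_C₃H₈/d_Kr = rate_C₃H₈/rate_Kr = √(M_Kr/M_C₃H₈) = √(83.80/44.10) = 1.378.
With d_C₃H₈ + d_Kr = 1.77 m, d_Kr = 1.77/(1 + 1.378) = 0.7442 m.
d_C₃H₈ = 1.77 − 0.7442 = 1.026 m.

1.026 m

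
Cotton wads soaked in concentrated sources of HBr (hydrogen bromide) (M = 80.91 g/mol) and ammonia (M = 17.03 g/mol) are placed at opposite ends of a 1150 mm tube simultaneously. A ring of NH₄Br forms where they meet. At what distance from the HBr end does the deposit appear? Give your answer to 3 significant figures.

Distances travelled in equal time are proportional to diffusion rates, so d_HBr/d_NH₃ = √(M_NH₃/M_HBr) = √(17.03/80.91) = 0.4588.
With d_HBr + d_NH₃ = 1150 mm, d_NH₃ = 1150/(1 + 0.4588) = 788.3 mm.
d_HBr = 1150 − 788.3 = 362 mm.

362 mm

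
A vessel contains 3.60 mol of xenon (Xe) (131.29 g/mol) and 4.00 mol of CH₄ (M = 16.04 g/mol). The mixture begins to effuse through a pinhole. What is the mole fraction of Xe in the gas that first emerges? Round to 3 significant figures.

0.239

The effusion rate of species i is ∝ p_i/√M_i ∝ n_i/√M_i.
So x_Xe in the escaping gas = (n_Xe/√M_Xe) / Σ(n_i/√M_i)
= (3.60/√131.29) / (3.60/√131.29 + 4.00/√16.04) = 0.3142/(0.3142 + 0.9988) = 0.239.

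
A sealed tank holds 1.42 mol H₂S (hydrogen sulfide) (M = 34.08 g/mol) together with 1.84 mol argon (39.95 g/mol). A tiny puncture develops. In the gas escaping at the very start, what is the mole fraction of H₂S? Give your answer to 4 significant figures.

0.4552

Each component's effusion rate ∝ (its partial pressure)·(1/√M) ∝ n_i/√M_i.
So x_H₂S in the escaping gas = (n_H₂S/√M_H₂S) / Σ(n_i/√M_i)
= (1.42/√34.08) / (1.42/√34.08 + 1.84/√39.95) = 0.2432/(0.2432 + 0.2911) = 0.4552.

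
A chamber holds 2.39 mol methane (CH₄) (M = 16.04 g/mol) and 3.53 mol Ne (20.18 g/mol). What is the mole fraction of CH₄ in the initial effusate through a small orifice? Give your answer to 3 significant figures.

0.432

Each component's effusion rate ∝ (its partial pressure)·(1/√M) ∝ n_i/√M_i.
x_CH₄(eff) = (n_CH₄/√M_CH₄) / (n_CH₄/√M_CH₄ + n_Ne/√M_Ne)
= (2.39/√16.04) / (2.39/√16.04 + 3.53/√20.18) = 0.5968/(0.5968 + 0.7858) = 0.432.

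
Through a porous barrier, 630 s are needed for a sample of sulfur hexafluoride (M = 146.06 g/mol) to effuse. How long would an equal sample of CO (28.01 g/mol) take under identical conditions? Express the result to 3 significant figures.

276 s

Since effusion rate ∝ 1/√M, t_CO/t_SF₆ = √(M_CO/M_SF₆) = √(28.01/146.06) = √0.1918 = 0.4379.
So the time for CO is 630 × 0.4379 = 276 s.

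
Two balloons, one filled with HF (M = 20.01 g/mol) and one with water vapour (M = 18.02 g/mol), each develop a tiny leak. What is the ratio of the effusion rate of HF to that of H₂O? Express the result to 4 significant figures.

Using Graham's law: rate_HF/rate_H₂O = √(M_H₂O/M_HF) = √(18.02/20.01) = √0.9005 = 0.9490.

0.9490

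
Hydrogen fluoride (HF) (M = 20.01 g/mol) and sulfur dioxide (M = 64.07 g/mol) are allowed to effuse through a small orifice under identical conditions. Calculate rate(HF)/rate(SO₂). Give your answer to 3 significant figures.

1.79

Using Graham's law: rate_HF/rate_SO₂ = √(M_SO₂/M_HF) = √(64.07/20.01) = √3.202 = 1.79.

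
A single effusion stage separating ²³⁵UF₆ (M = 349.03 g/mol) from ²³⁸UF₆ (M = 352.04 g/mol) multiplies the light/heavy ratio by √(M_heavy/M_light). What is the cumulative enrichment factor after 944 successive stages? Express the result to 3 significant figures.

The single-stage factor is √(M_heavy/M_light), so 944 stages give [√(352.04/349.03)]^944 = (352.04/349.03)^(944/2).
= 1.00862^472 = 57.6.

57.6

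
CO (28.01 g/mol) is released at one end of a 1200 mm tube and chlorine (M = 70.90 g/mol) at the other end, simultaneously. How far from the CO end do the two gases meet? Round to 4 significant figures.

736.9 mm

In equal time, each gas travels a distance ∝ its rate ∝ 1/√M, so d_CO/d_Cl₂ = √(M_Cl₂/M_CO) = √(70.90/28.01) = 1.591.
With d_CO + d_Cl₂ = 1200 mm, d_Cl₂ = 1200/(1 + 1.591) = 463.1 mm.
d_CO = 1200 − 463.1 = 736.9 mm.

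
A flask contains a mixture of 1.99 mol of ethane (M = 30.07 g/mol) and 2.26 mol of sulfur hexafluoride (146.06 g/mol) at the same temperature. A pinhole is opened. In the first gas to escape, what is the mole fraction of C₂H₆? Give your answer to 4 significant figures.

0.6599

Rate_i ∝ x_i/√M_i (Graham's law weighted by mole fraction), so the effusate composition follows n_i/√M_i.
Mole fraction of C₂H₆ in the effusate = (n_C₂H₆/√M_C₂H₆) / (n_C₂H₆/√M_C₂H₆ + n_SF₆/√M_SF₆)
= (1.99/√30.07) / (1.99/√30.07 + 2.26/√146.06) = 0.3629/(0.3629 + 0.1870) = 0.6599.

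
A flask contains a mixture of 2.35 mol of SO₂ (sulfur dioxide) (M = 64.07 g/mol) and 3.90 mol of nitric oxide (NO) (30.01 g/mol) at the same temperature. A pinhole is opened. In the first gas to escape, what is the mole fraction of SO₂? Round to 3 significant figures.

Rate_i ∝ x_i/√M_i (Graham's law weighted by mole fraction), so the effusate composition follows n_i/√M_i.
So x_SO₂ in the escaping gas = (n_SO₂/√M_SO₂) / Σ(n_i/√M_i)
= (2.35/√64.07) / (2.35/√64.07 + 3.90/√30.01) = 0.2936/(0.2936 + 0.7119) = 0.292.

0.292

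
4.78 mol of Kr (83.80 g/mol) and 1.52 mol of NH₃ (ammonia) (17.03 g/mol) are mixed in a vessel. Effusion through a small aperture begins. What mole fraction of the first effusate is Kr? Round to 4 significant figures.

0.5864

Rate_i ∝ x_i/√M_i (Graham's law weighted by mole fraction), so the effusate composition follows n_i/√M_i.
Mole fraction of Kr in the effusate = (n_Kr/√M_Kr) / (n_Kr/√M_Kr + n_NH₃/√M_NH₃)
= (4.78/√83.80) / (4.78/√83.80 + 1.52/√17.03) = 0.5222/(0.5222 + 0.3683) = 0.5864.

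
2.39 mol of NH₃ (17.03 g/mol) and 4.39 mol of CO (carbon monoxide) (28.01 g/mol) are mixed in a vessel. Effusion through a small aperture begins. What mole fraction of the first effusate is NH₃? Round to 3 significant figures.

Rate_i ∝ x_i/√M_i (Graham's law weighted by mole fraction), so the effusate composition follows n_i/√M_i.
So x_NH₃ in the escaping gas = (n_NH₃/√M_NH₃) / Σ(n_i/√M_i)
= (2.39/√17.03) / (2.39/√17.03 + 4.39/√28.01) = 0.5791/(0.5791 + 0.8295) = 0.411.

0.411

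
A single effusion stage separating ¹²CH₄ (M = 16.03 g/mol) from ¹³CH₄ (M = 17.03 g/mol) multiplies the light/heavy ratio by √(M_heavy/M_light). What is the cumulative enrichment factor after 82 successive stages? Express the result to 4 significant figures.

Each stage multiplies the ratio by α = √(17.03/16.03), so after 82 stages the overall factor is α^82 = (17.03/16.03)^(82/2).
= 1.06238^41 = 11.95.

11.95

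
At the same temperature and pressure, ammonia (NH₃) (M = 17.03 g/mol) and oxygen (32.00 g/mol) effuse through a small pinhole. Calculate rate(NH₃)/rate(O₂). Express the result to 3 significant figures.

By Graham's law, rate_NH₃/rate_O₂ = √(M_O₂/M_NH₃) = √(32.00/17.03) = √1.879 = 1.37.

1.37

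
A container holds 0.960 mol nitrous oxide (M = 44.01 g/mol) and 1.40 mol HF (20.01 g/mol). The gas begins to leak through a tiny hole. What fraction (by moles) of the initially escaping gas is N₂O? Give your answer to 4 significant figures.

0.3162

Each component's effusion rate ∝ (its partial pressure)·(1/√M) ∝ n_i/√M_i.
So x_N₂O in the escaping gas = (n_N₂O/√M_N₂O) / Σ(n_i/√M_i)
= (0.960/√44.01) / (0.960/√44.01 + 1.40/√20.01) = 0.1447/(0.1447 + 0.3130) = 0.3162.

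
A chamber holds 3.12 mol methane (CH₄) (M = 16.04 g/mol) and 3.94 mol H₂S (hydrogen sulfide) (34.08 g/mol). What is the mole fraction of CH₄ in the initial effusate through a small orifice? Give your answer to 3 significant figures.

Each component's effusion rate ∝ (its partial pressure)·(1/√M) ∝ n_i/√M_i.
x_CH₄(eff) = (n_CH₄/√M_CH₄) / (n_CH₄/√M_CH₄ + n_H₂S/√M_H₂S)
= (3.12/√16.04) / (3.12/√16.04 + 3.94/√34.08) = 0.7790/(0.7790 + 0.6749) = 0.536.

0.536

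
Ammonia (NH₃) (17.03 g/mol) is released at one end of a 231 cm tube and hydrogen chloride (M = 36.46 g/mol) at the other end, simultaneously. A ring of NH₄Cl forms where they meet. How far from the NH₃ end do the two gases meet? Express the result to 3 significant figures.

The fronts meet when d_NH₃ + d_HCl = L with d_NH₃/d_HCl = √(M_HCl/M_NH₃) (Graham's law). Here √(M_HCl/M_NH₃) = √(36.46/17.03) = 1.463.
With d_NH₃ + d_HCl = 231 cm, d_HCl = 231/(1 + 1.463) = 93.78 cm.
d_NH₃ = 231 − 93.78 = 137 cm.

137 cm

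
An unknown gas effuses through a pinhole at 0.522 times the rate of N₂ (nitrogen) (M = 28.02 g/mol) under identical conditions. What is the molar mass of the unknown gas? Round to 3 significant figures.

103 g/mol

Using Graham's law: rate_X/rate_N₂ = √(M_N₂/M_X).
0.522 = √(28.02/M_X)
M_X = 28.02 / 0.522² = 28.02 / 0.2725 = 103 g/mol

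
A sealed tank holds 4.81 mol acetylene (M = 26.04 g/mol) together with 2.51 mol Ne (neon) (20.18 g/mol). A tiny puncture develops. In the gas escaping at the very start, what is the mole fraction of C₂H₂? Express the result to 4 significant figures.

Rate_i ∝ x_i/√M_i (Graham's law weighted by mole fraction), so the effusate composition follows n_i/√M_i.
x_C₂H₂(eff) = (n_C₂H₂/√M_C₂H₂) / (n_C₂H₂/√M_C₂H₂ + n_Ne/√M_Ne)
= (4.81/√26.04) / (4.81/√26.04 + 2.51/√20.18) = 0.9426/(0.9426 + 0.5587) = 0.6278.

0.6278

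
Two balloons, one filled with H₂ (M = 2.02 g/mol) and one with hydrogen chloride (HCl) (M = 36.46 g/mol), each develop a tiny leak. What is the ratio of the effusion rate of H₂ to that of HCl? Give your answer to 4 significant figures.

4.248

From Graham's law, rate_H₂/rate_HCl = √(M_HCl/M_H₂) = √(36.46/2.02) = √18.05 = 4.248.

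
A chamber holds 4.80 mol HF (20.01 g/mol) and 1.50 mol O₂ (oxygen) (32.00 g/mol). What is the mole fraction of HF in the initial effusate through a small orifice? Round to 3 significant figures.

The effusion rate of species i is ∝ p_i/√M_i ∝ n_i/√M_i.
x_HF(eff) = (n_HF/√M_HF) / (n_HF/√M_HF + n_O₂/√M_O₂)
= (4.80/√20.01) / (4.80/√20.01 + 1.50/√32.00) = 1.073/(1.073 + 0.2652) = 0.802.

0.802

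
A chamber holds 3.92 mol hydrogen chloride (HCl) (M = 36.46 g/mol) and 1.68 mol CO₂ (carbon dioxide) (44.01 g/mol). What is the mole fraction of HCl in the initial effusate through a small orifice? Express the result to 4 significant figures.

0.7194

Effusion rate of each component ∝ n_i/√M_i (partial pressure × 1/√M).
Mole fraction of HCl in the effusate = (n_HCl/√M_HCl) / (n_HCl/√M_HCl + n_CO₂/√M_CO₂)
= (3.92/√36.46) / (3.92/√36.46 + 1.68/√44.01) = 0.6492/(0.6492 + 0.2532) = 0.7194.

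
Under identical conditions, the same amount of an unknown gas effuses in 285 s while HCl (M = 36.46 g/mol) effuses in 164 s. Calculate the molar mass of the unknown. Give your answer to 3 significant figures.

Since effusion rate ∝ 1/√M, t_X/t_HCl = √(M_X/M_HCl).
285/164 = 1.738 = √(M_X/36.46)
M_X = 36.46 × 1.738² = 36.46 × 3.020 = 110 g/mol

110 g/mol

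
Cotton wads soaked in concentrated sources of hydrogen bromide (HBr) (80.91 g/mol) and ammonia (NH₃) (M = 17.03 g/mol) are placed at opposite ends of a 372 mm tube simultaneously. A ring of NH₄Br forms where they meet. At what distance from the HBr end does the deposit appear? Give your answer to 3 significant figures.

In equal time, each gas travels a distance ∝ its rate ∝ 1/√M, so d_HBr/d_NH₃ = √(M_NH₃/M_HBr) = √(17.03/80.91) = 0.4588.
With d_HBr + d_NH₃ = 372 mm, d_NH₃ = 372/(1 + 0.4588) = 255.0 mm.
d_HBr = 372 − 255.0 = 117 mm.

117 mm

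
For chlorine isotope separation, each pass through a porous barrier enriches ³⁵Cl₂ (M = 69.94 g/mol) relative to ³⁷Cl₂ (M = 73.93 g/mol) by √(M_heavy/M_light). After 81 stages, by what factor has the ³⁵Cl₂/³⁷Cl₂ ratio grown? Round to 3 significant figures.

9.46

Each stage multiplies the ratio by α = √(73.93/69.94), so after 81 stages the overall factor is α^81 = (73.93/69.94)^(81/2).
= 1.05705^(81/2) = 9.46.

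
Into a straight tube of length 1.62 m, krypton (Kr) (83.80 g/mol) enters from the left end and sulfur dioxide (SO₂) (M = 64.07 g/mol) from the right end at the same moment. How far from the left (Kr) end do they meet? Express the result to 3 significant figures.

0.756 m

Distances travelled in equal time are proportional to diffusion rates, so d_Kr/d_SO₂ = √(M_SO₂/M_Kr) = √(64.07/83.80) = 0.8744.
With d_Kr + d_SO₂ = 1.62 m, d_SO₂ = 1.62/(1 + 0.8744) = 0.8643 m.
d_Kr = 1.62 − 0.8643 = 0.756 m.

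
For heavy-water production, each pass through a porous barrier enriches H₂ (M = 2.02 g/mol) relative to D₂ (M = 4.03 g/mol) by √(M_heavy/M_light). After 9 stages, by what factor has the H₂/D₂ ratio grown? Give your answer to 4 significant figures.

22.38

Each stage multiplies the ratio by α = √(4.03/2.02), so after 9 stages the overall factor is α^9 = (4.03/2.02)^(9/2).
= 1.99505^(9/2) = 22.38.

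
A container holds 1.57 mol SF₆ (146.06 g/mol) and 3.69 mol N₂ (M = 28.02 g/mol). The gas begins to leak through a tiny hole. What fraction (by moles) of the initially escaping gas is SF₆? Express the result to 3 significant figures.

0.157

Each component's effusion rate ∝ (its partial pressure)·(1/√M) ∝ n_i/√M_i.
So x_SF₆ in the escaping gas = (n_SF₆/√M_SF₆) / Σ(n_i/√M_i)
= (1.57/√146.06) / (1.57/√146.06 + 3.69/√28.02) = 0.1299/(0.1299 + 0.6971) = 0.157.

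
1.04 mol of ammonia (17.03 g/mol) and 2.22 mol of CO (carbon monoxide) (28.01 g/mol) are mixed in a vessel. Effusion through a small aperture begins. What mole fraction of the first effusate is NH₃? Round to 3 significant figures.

0.375

Effusion rate of each component ∝ n_i/√M_i (partial pressure × 1/√M).
x_NH₃(eff) = (n_NH₃/√M_NH₃) / (n_NH₃/√M_NH₃ + n_CO/√M_CO)
= (1.04/√17.03) / (1.04/√17.03 + 2.22/√28.01) = 0.2520/(0.2520 + 0.4195) = 0.375.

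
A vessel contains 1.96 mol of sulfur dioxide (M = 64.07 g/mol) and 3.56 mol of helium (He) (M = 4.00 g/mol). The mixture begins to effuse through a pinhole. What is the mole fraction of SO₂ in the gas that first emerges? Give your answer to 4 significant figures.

Each component's effusion rate ∝ (its partial pressure)·(1/√M) ∝ n_i/√M_i.
Mole fraction of SO₂ in the effusate = (n_SO₂/√M_SO₂) / (n_SO₂/√M_SO₂ + n_He/√M_He)
= (1.96/√64.07) / (1.96/√64.07 + 3.56/√4.00) = 0.2449/(0.2449 + 1.780) = 0.1209.

0.1209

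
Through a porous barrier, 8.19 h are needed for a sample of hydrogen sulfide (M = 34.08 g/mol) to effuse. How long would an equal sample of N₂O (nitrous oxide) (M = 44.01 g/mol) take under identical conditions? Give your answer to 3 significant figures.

Using Graham's law: t_N₂O/t_H₂S = √(M_N₂O/M_H₂S) = √(44.01/34.08) = √1.291 = 1.136.
So the time for N₂O is 8.19 × 1.136 = 9.31 h.

9.31 h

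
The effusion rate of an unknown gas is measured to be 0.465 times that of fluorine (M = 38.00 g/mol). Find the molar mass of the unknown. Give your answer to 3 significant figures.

176 g/mol

Since effusion rate ∝ 1/√M, rate_X/rate_F₂ = √(M_F₂/M_X).
0.465 = √(38.00/M_X)
M_X = 38.00 / 0.465² = 38.00 / 0.2162 = 176 g/mol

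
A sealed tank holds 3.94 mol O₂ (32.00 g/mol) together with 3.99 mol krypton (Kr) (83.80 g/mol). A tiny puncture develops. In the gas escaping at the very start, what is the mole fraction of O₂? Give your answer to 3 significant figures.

The effusion rate of species i is ∝ p_i/√M_i ∝ n_i/√M_i.
Mole fraction of O₂ in the effusate = (n_O₂/√M_O₂) / (n_O₂/√M_O₂ + n_Kr/√M_Kr)
= (3.94/√32.00) / (3.94/√32.00 + 3.99/√83.80) = 0.6965/(0.6965 + 0.4359) = 0.615.

0.615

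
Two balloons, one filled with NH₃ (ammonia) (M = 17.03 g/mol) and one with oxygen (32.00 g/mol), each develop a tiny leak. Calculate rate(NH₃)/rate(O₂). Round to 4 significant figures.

1.371

Graham's law gives rate_NH₃/rate_O₂ = √(M_O₂/M_NH₃) = √(32.00/17.03) = √1.879 = 1.371.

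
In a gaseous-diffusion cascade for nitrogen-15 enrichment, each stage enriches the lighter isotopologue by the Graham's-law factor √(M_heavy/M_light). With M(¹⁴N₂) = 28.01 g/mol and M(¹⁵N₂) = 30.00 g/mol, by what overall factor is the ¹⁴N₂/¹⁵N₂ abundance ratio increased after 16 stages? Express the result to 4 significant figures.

1.732

Overall factor = α^16 with α = √(30.00/28.01), i.e. (30.00/28.01)^(16/2).
= 1.07105^8 = 1.732.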